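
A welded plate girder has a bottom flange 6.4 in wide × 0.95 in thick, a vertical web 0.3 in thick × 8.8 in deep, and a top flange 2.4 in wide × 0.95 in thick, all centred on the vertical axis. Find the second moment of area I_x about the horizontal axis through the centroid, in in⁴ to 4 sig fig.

I_x ≈ 185.1 in⁴

Split into non-overlapping primitives; take the origin at the lower-left of the bounding box.
Bottom plate: 6.4 × 0.95, A = 6.08 in², y = 0.475 in, Ī = 0.457267 in⁴.
Web plate: 0.3 × 8.8, A = 2.64 in², y = 5.35 in, Ī = 17.0368 in⁴.
Top plate: 2.4 × 0.95, A = 2.28 in², y = 10.225 in, Ī = 0.171475 in⁴.
Centroid: ȳ = ΣA·y / ΣA = 3.66591 in.
Transfer each piece to the horizontal axis through the centroid using Ī + A·d² with d = y − 3.66591:
  bottom plate: d = -3.19091 in → contributes +62.3632 in⁴
  web plate: d = 1.68409 in → contributes +24.5243 in⁴
  top plate: d = 6.55909 in → contributes +98.2609 in⁴
Total I = 185.148 in⁴.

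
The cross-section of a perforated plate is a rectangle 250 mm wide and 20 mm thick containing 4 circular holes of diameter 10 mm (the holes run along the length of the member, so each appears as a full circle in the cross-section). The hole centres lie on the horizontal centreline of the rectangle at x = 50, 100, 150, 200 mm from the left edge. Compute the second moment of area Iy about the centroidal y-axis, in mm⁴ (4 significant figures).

Break the section into simple shapes (no overlaps), measuring from the bottom-left corner of the bounding box.
Plate: 250 × 20, A = 5 000 mm², x = 125 mm, Ī = 26 041 667 mm⁴.
Hole 1 (subtracted): ⌀10, A = 78.5398 mm², x = 50 mm, Ī = 490.874 mm⁴.
Hole 2 (subtracted): ⌀10, A = 78.5398 mm², x = 100 mm, Ī = 490.874 mm⁴.
Hole 3 (subtracted): ⌀10, A = 78.5398 mm², x = 150 mm, Ī = 490.874 mm⁴.
Hole 4 (subtracted): ⌀10, A = 78.5398 mm², x = 200 mm, Ī = 490.874 mm⁴.
By symmetry the centroid is at mid-width, x̄ = 125 mm.
Transfer each piece to the centroidal y-axis using Ī + A·d² with d = x − 125:
  plate: d = 0 mm → contributes +26 041 667 mm⁴
  hole 1: d = -75 mm → contributes −442 277 mm⁴
  hole 2: d = -25 mm → contributes −49578.3 mm⁴
  hole 3: d = 25 mm → contributes −49578.3 mm⁴
  hole 4: d = 75 mm → contributes −442 277 mm⁴
Total I = 25 057 955 mm⁴.

Iy ≈ 2.506 × 10⁷ mm⁴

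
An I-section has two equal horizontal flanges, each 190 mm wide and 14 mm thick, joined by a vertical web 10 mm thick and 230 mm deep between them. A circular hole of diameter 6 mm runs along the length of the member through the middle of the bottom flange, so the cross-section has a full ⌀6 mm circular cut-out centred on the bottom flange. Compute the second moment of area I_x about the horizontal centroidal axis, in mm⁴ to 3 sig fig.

Split into non-overlapping primitives; take the origin at the lower-left of the bounding box.
Bottom flange: 190 × 14, A = 2 660 mm², y = 7 mm, Ī = 43 447 mm⁴.
Web: 10 × 230, A = 2 300 mm², y = 129 mm, Ī = 10 139 167 mm⁴.
Top flange: 190 × 14, A = 2 660 mm², y = 251 mm, Ī = 43 447 mm⁴.
Hole (subtracted): ⌀6, A = 28.274 mm², y = 7 mm, Ī = 63.617 mm⁴.
Centroid: ȳ = ΣA·y / ΣA = 129.45 mm.
Transfer each piece to the horizontal centroidal axis using Ī + A·d² with d = y − 129.45:
  bottom flange: d = -122.45 mm → contributes +39 930 342 mm⁴
  web: d = -0.45437 mm → contributes +10 139 642 mm⁴
  top flange: d = 121.55 mm → contributes +39 340 530 mm⁴
  hole: d = -122.45 mm → contributes −424 039 mm⁴
Total I = 88 986 474 mm⁴.

I_x ≈ 8.90 × 10⁷ mm⁴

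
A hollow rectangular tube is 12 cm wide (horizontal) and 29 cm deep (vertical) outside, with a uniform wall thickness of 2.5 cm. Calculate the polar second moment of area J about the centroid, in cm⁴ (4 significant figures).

J ≈ 1.982 × 10⁴ cm⁴

Break the section into simple shapes (no overlaps), measuring from the bottom-left corner of the bounding box.
Outer rectangle: 12 × 29, A = 348 cm², y = 14.5 cm, Ī = 24 389 cm⁴.
Inner void (subtracted): 7 × 24, A = 168 cm², y = 14.5 cm, Ī = 8 064 cm⁴.
By symmetry the centroid is at mid-height, ȳ = 14.5 cm.
All pieces are centred on the centroidal x-axis, so I = ΣĪ (holes subtracted) = 16 325 cm⁴.
Repeating about the centroidal y-axis gives I_y = 3 490 cm⁴.
Polar second moment: J = I_x + I_y = 19 815 cm⁴.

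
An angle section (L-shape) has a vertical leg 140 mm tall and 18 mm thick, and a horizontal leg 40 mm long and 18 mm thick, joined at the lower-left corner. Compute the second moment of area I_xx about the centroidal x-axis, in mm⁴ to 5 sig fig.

Break the section into simple shapes (no overlaps), measuring from the bottom-left corner of the bounding box.
Vertical leg: 18 × 140, A = 2 520 mm², y = 70 mm, Ī = 4 116 000 mm⁴.
Horizontal leg (remainder): 22 × 18, A = 396 mm², y = 9 mm, Ī = 10 692 mm⁴.
Centroid: ȳ = ΣA·y / ΣA = 61.71605 mm.
Transfer each piece to the centroidal x-axis using Ī + A·d² with d = y − 61.71605:
  vertical leg: d = 8.283951 mm → contributes +4 288 932 mm⁴
  horizontal leg (remainder): d = -52.71605 mm → contributes +1 111 169 mm⁴
Total I = 5 400 101 mm⁴.

I_xx ≈ 5.4001 × 10⁶ mm⁴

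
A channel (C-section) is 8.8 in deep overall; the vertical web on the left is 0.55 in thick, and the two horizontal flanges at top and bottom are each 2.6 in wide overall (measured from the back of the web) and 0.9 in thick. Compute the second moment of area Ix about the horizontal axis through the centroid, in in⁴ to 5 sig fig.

Ix ≈ 89.056 in⁴

Treat the section as a set of non-overlapping primitives; coordinates are from the bounding-box lower-left.
Web: 0.55 × 8.8, A = 4.84 in², y = 4.4 in, Ī = 31.23413 in⁴.
Top flange (beyond web): 2.05 × 0.9, A = 1.845 in², y = 8.35 in, Ī = 0.1245375 in⁴.
Bottom flange (beyond web): 2.05 × 0.9, A = 1.845 in², y = 0.45 in, Ī = 0.1245375 in⁴.
By symmetry the centroid is at mid-height, ȳ = 4.4 in.
Transfer each piece to the horizontal axis through the centroid using Ī + A·d² with d = y − 4.4:
  web: d = 0 in → contributes +31.23413 in⁴
  top flange (beyond web): d = 3.95 in → contributes +28.91115 in⁴
  bottom flange (beyond web): d = -3.95 in → contributes +28.91115 in⁴
Total I = 89.05643 in⁴.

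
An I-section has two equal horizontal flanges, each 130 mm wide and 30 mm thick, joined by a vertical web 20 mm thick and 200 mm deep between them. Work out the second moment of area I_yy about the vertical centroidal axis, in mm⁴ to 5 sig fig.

Treat the section as a set of non-overlapping primitives; coordinates are from the bounding-box lower-left.
Bottom flange: 130 × 30, A = 3 900 mm², x = 65 mm, Ī = 5 492 500 mm⁴.
Web: 20 × 200, A = 4 000 mm², x = 65 mm, Ī = 133333.3 mm⁴.
Top flange: 130 × 30, A = 3 900 mm², x = 65 mm, Ī = 5 492 500 mm⁴.
By symmetry the centroid is at mid-width, x̄ = 65 mm.
All pieces are centred on the vertical centroidal axis, so I = ΣĪ = 11 118 333 mm⁴.

I_yy ≈ 1.1118 × 10⁷ mm⁴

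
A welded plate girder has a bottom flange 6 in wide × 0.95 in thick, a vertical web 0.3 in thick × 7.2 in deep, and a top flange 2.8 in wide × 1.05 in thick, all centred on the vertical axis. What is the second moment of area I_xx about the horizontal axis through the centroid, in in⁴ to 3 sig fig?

Split into non-overlapping primitives; take the origin at the lower-left of the bounding box.
Bottom plate: 6 × 0.95, A = 5.7 in², y = 0.475 in, Ī = 0.42869 in⁴.
Web plate: 0.3 × 7.2, A = 2.16 in², y = 4.55 in, Ī = 9.3312 in⁴.
Top plate: 2.8 × 1.05, A = 2.94 in², y = 8.675 in, Ī = 0.27011 in⁴.
Centroid: ȳ = ΣA·y / ΣA = 3.5222 in.
Transfer each piece to the horizontal axis through the centroid using Ī + A·d² with d = y − 3.5222:
  bottom plate: d = -3.0472 in → contributes +53.356 in⁴
  web plate: d = 1.0278 in → contributes +11.613 in⁴
  top plate: d = 5.1528 in → contributes +78.33 in⁴
Total I = 143.3 in⁴.

I_xx ≈ 143 in⁴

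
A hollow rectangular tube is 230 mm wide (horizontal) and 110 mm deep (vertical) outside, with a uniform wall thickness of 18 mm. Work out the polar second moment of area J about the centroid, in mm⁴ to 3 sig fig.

J ≈ 8.55 × 10⁷ mm⁴

Treat the section as a set of non-overlapping primitives; coordinates are from the bounding-box lower-left.
Outer rectangle: 230 × 110, A = 25 300 mm², y = 55 mm, Ī = 25 510 833 mm⁴.
Inner void (subtracted): 194 × 74, A = 14 356 mm², y = 55 mm, Ī = 6 551 121 mm⁴.
By symmetry the centroid is at mid-height, ȳ = 55 mm.
All pieces are centred on the centroidal x-axis, so I = ΣĪ (holes subtracted) = 18 959 712 mm⁴.
Repeating about the centroidal y-axis gives I_y = 66 505 632 mm⁴.
Polar second moment: J = I_x + I_y = 85 465 344 mm⁴.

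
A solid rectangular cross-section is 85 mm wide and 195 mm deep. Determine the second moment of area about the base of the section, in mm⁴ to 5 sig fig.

I_base ≈ 2.1009 × 10⁸ mm⁴

The section: 85 × 195, A = 16 575 mm², y = 97.5 mm, Ī = 52 522 031 mm⁴.
Transfer it to the base of the section using Ī + A·d² with d = y − 0:
  the section: d = 97.5 mm → contributes +210 088 125 mm⁴
Total I = 210 088 125 mm⁴.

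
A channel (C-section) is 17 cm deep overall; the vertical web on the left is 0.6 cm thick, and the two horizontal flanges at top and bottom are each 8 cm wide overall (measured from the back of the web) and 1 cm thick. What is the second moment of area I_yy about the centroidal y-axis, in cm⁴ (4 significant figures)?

I_yy ≈ 164.5 cm⁴

Treat the section as a set of non-overlapping primitives; coordinates are from the bounding-box lower-left.
Web: 0.6 × 17, A = 10.2 cm², x = 0.3 cm, Ī = 0.306 cm⁴.
Top flange (beyond web): 7.4 × 1, A = 7.4 cm², x = 4.3 cm, Ī = 33.7687 cm⁴.
Bottom flange (beyond web): 7.4 × 1, A = 7.4 cm², x = 4.3 cm, Ī = 33.7687 cm⁴.
Centroid: x̄ = ΣA·x / ΣA = 2.668 cm.
Transfer each piece to the centroidal y-axis using Ī + A·d² with d = x − 2.668:
  web: d = -2.368 cm → contributes +57.5017 cm⁴
  top flange (beyond web): d = 1.632 cm → contributes +53.478 cm⁴
  bottom flange (beyond web): d = 1.632 cm → contributes +53.478 cm⁴
Total I = 164.458 cm⁴.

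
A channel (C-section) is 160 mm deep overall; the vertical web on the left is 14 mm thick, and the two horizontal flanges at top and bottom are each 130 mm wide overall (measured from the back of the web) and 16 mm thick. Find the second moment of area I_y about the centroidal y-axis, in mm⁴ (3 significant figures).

I_y ≈ 1.01 × 10⁷ mm⁴

Treat the section as a set of non-overlapping primitives; coordinates are from the bounding-box lower-left.
Web: 14 × 160, A = 2 240 mm², x = 7 mm, Ī = 36 587 mm⁴.
Top flange (beyond web): 116 × 16, A = 1 856 mm², x = 72 mm, Ī = 2 081 195 mm⁴.
Bottom flange (beyond web): 116 × 16, A = 1 856 mm², x = 72 mm, Ī = 2 081 195 mm⁴.
Centroid: x̄ = ΣA·x / ΣA = 47.538 mm.
Transfer each piece to the centroidal y-axis using Ī + A·d² with d = x − 47.538:
  web: d = -40.538 mm → contributes +3 717 578 mm⁴
  top flange (beyond web): d = 24.462 mm → contributes +3 191 839 mm⁴
  bottom flange (beyond web): d = 24.462 mm → contributes +3 191 839 mm⁴
Total I = 10 101 256 mm⁴.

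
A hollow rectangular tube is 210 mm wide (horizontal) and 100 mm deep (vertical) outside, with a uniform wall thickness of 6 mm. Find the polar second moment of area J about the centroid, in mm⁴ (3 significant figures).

J ≈ 2.65 × 10⁷ mm⁴

Treat the section as a set of non-overlapping primitives; coordinates are from the bounding-box lower-left.
Outer rectangle: 210 × 100, A = 21 000 mm², y = 50 mm, Ī = 17 500 000 mm⁴.
Inner void (subtracted): 198 × 88, A = 17 424 mm², y = 50 mm, Ī = 11 244 288 mm⁴.
By symmetry the centroid is at mid-height, ȳ = 50 mm.
All pieces are centred on the centroidal x-axis, so I = ΣĪ (holes subtracted) = 6 255 712 mm⁴.
Repeating about the centroidal y-axis gives I_y = 20 250 792 mm⁴.
Polar second moment: J = I_x + I_y = 26 506 504 mm⁴.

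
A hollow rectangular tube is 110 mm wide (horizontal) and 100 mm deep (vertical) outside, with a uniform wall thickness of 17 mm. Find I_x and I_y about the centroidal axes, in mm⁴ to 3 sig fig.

I_x ≈ 7.35 × 10⁶ mm⁴, I_y ≈ 8.68 × 10⁶ mm⁴

Break the section into simple shapes (no overlaps), measuring from the bottom-left corner of the bounding box.
Outer rectangle: 110 × 100, A = 11 000 mm², y = 50 mm, Ī = 9 166 667 mm⁴.
Inner void (subtracted): 76 × 66, A = 5 016 mm², y = 50 mm, Ī = 1 820 808 mm⁴.
By symmetry the centroid is at mid-height, ȳ = 50 mm.
All pieces are centred on the centroidal x-axis, so I = ΣĪ (holes subtracted) = 7 345 859 mm⁴.
Repeating about the centroidal y-axis gives I_y = 8 677 299 mm⁴.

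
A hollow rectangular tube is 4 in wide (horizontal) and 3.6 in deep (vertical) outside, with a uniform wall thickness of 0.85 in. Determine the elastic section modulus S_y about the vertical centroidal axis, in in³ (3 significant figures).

S_y ≈ 8.64 in³

Split into non-overlapping primitives; take the origin at the lower-left of the bounding box.
Outer rectangle: 4 × 3.6, A = 14.4 in², x = 2 in, Ī = 19.2 in⁴.
Inner void (subtracted): 2.3 × 1.9, A = 4.37 in², x = 2 in, Ī = 1.9264 in⁴.
By symmetry the centroid is at mid-width, x̄ = 2 in.
All pieces are centred on the vertical centroidal axis, so I = ΣĪ (holes subtracted) = 17.274 in⁴.
Extreme fibre distance c = 2 in; S = I/c = 8.6368 in³.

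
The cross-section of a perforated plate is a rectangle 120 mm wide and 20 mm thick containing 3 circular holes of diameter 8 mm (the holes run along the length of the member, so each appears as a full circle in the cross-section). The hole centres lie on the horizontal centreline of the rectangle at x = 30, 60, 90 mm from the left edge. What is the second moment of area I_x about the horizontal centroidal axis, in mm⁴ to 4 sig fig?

I_x ≈ 7.940 × 10⁴ mm⁴

Split into non-overlapping primitives; take the origin at the lower-left of the bounding box.
Plate: 120 × 20, A = 2 400 mm², y = 10 mm, Ī = 80 000 mm⁴.
Hole 1 (subtracted): ⌀8, A = 50.2655 mm², y = 10 mm, Ī = 201.062 mm⁴.
Hole 2 (subtracted): ⌀8, A = 50.2655 mm², y = 10 mm, Ī = 201.062 mm⁴.
Hole 3 (subtracted): ⌀8, A = 50.2655 mm², y = 10 mm, Ī = 201.062 mm⁴.
By symmetry the centroid is at mid-height, ȳ = 10 mm.
All pieces are centred on the horizontal centroidal axis, so I = ΣĪ (holes subtracted) = 79396.8 mm⁴.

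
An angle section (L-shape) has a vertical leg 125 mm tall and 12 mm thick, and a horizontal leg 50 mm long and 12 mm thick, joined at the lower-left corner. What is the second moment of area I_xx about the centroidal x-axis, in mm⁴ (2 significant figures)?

I_xx ≈ 3.1 × 10⁶ mm⁴

Decompose the section into non-overlapping parts with the origin at the bottom-left of its bounding rectangle.
Vertical leg: 12 × 125, A = 1 500 mm², y = 62.5 mm, Ī = 1 953 125 mm⁴.
Horizontal leg (remainder): 38 × 12, A = 456 mm², y = 6 mm, Ī = 5 472 mm⁴.
Centroid: ȳ = ΣA·y / ΣA = 49.33 mm.
Transfer each piece to the centroidal x-axis using Ī + A·d² with d = y − 49.33:
  vertical leg: d = 13.17 mm → contributes +2 213 369 mm⁴
  horizontal leg (remainder): d = -43.33 mm → contributes +861 537 mm⁴
Total I = 3 074 905 mm⁴.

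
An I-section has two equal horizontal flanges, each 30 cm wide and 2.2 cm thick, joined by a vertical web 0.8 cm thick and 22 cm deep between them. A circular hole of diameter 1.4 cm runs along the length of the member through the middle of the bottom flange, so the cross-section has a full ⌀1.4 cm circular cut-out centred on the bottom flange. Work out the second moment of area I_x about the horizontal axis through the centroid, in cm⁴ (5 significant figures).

Treat the section as a set of non-overlapping primitives; coordinates are from the bounding-box lower-left.
Bottom flange: 30 × 2.2, A = 66 cm², y = 1.1 cm, Ī = 26.62 cm⁴.
Web: 0.8 × 22, A = 17.6 cm², y = 13.2 cm, Ī = 709.8667 cm⁴.
Top flange: 30 × 2.2, A = 66 cm², y = 25.3 cm, Ī = 26.62 cm⁴.
Hole (subtracted): ⌀1.4, A = 1.53938 cm², y = 1.1 cm, Ī = 0.1885741 cm⁴.
Centroid: ȳ = ΣA·y / ΣA = 13.3258 cm.
Transfer each piece to the horizontal axis through the centroid using Ī + A·d² with d = y − 13.3258:
  bottom flange: d = -12.2258 cm → contributes +9891.657 cm⁴
  web: d = -0.1258032 cm → contributes +710.1452 cm⁴
  top flange: d = 11.9742 cm → contributes +9489.792 cm⁴
  hole: d = -12.2258 cm → contributes −230.2802 cm⁴
Total I = 19861.31 cm⁴.

I_x ≈ 1.9861 × 10⁴ cm⁴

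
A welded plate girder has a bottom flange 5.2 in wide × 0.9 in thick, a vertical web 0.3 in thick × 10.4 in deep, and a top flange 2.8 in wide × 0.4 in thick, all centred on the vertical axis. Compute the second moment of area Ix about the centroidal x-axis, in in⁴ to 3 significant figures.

Ix ≈ 164 in⁴

Break the section into simple shapes (no overlaps), measuring from the bottom-left corner of the bounding box.
Bottom plate: 5.2 × 0.9, A = 4.68 in², y = 0.45 in, Ī = 0.3159 in⁴.
Web plate: 0.3 × 10.4, A = 3.12 in², y = 6.1 in, Ī = 28.122 in⁴.
Top plate: 2.8 × 0.4, A = 1.12 in², y = 11.5 in, Ī = 0.014933 in⁴.
Centroid: ȳ = ΣA·y / ΣA = 3.8137 in.
Transfer each piece to the centroidal x-axis using Ī + A·d² with d = y − 3.8137:
  bottom plate: d = -3.3637 in → contributes +53.267 in⁴
  web plate: d = 2.2863 in → contributes +44.431 in⁴
  top plate: d = 7.6863 in → contributes +66.184 in⁴
Total I = 163.88 in⁴.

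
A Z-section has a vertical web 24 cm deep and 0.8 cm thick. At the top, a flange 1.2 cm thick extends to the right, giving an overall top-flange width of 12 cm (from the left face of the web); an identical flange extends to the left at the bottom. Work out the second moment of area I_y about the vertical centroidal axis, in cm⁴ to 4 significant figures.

Break the section into simple shapes (no overlaps), measuring from the bottom-left corner of the bounding box.
Web: 0.8 × 24, A = 19.2 cm², x = 11.6 cm, Ī = 1.024 cm⁴.
Top flange (beyond web): 11.2 × 1.2, A = 13.44 cm², x = 17.6 cm, Ī = 140.493 cm⁴.
Bottom flange (beyond web): 11.2 × 1.2, A = 13.44 cm², x = 5.6 cm, Ī = 140.493 cm⁴.
Centroid: x̄ = ΣA·x / ΣA = 11.6 cm.
Transfer each piece to the vertical centroidal axis using Ī + A·d² with d = x − 11.6:
  web: d = 0 cm → contributes +1.024 cm⁴
  top flange (beyond web): d = 6 cm → contributes +624.333 cm⁴
  bottom flange (beyond web): d = -6 cm → contributes +624.333 cm⁴
Total I = 1249.69 cm⁴.

I_y ≈ 1250 cm⁴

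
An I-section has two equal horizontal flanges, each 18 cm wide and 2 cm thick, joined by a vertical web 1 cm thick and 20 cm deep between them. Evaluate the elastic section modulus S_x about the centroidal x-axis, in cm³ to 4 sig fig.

S_x ≈ 783.6 cm³

Treat the section as a set of non-overlapping primitives; coordinates are from the bounding-box lower-left.
Bottom flange: 18 × 2, A = 36 cm², y = 1 cm, Ī = 12 cm⁴.
Web: 1 × 20, A = 20 cm², y = 12 cm, Ī = 666.667 cm⁴.
Top flange: 18 × 2, A = 36 cm², y = 23 cm, Ī = 12 cm⁴.
By symmetry the centroid is at mid-height, ȳ = 12 cm.
Transfer each piece to the centroidal x-axis using Ī + A·d² with d = y − 12:
  bottom flange: d = -11 cm → contributes +4 368 cm⁴
  web: d = 0 cm → contributes +666.667 cm⁴
  top flange: d = 11 cm → contributes +4 368 cm⁴
Total I = 9402.67 cm⁴.
Extreme fibre distance c = 12 cm; S = I/c = 783.556 cm³.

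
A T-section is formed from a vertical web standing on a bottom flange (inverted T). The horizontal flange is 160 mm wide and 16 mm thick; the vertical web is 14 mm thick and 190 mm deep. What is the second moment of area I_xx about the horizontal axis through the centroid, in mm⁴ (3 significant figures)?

I_xx ≈ 2.19 × 10⁷ mm⁴

Split into non-overlapping primitives; take the origin at the lower-left of the bounding box.
Flange: 160 × 16, A = 2 560 mm², y = 8 mm, Ī = 54 613 mm⁴.
Web: 14 × 190, A = 2 660 mm², y = 111 mm, Ī = 8 002 167 mm⁴.
Centroid: ȳ = ΣA·y / ΣA = 60.487 mm.
Transfer each piece to the horizontal axis through the centroid using Ī + A·d² with d = y − 60.487:
  flange: d = -52.487 mm → contributes +7 107 009 mm⁴
  web: d = 50.513 mm → contributes +14 789 435 mm⁴
Total I = 21 896 444 mm⁴.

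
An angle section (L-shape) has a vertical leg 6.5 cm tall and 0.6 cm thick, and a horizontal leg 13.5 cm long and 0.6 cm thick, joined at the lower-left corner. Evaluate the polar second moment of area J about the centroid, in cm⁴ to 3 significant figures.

Split into non-overlapping primitives; take the origin at the lower-left of the bounding box.
Vertical leg: 0.6 × 6.5, A = 3.9 cm², y = 3.25 cm, Ī = 13.731 cm⁴.
Horizontal leg (remainder): 12.9 × 0.6, A = 7.74 cm², y = 0.3 cm, Ī = 0.2322 cm⁴.
Centroid: ȳ = ΣA·y / ΣA = 1.2884 cm.
Transfer each piece to the centroidal x-axis using Ī + A·d² with d = y − 1.2884:
  vertical leg: d = 1.9616 cm → contributes +28.738 cm⁴
  horizontal leg (remainder): d = -0.9884 cm → contributes +7.7937 cm⁴
Total I = 36.532 cm⁴.
For the y-axis: x̄ = 4.7884 cm.
Repeating about the centroidal y-axis gives I_y = 225.61 cm⁴.
Polar second moment: J = I_x + I_y = 262.14 cm⁴.

J ≈ 262 cm⁴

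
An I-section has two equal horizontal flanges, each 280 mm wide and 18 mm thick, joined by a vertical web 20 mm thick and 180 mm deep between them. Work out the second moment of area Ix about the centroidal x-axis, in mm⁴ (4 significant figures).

Split into non-overlapping primitives; take the origin at the lower-left of the bounding box.
Bottom flange: 280 × 18, A = 5 040 mm², y = 9 mm, Ī = 136 080 mm⁴.
Web: 20 × 180, A = 3 600 mm², y = 108 mm, Ī = 9 720 000 mm⁴.
Top flange: 280 × 18, A = 5 040 mm², y = 207 mm, Ī = 136 080 mm⁴.
By symmetry the centroid is at mid-height, ȳ = 108 mm.
Transfer each piece to the centroidal x-axis using Ī + A·d² with d = y − 108:
  bottom flange: d = -99 mm → contributes +49 533 120 mm⁴
  web: d = 0 mm → contributes +9 720 000 mm⁴
  top flange: d = 99 mm → contributes +49 533 120 mm⁴
Total I = 108 786 240 mm⁴.

Ix ≈ 1.088 × 10⁸ mm⁴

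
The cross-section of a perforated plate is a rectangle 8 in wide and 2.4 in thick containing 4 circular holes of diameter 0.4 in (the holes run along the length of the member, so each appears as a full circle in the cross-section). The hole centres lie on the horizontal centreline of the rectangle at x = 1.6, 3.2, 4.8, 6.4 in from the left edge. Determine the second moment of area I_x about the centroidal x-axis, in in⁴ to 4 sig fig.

I_x ≈ 9.211 in⁴

Break the section into simple shapes (no overlaps), measuring from the bottom-left corner of the bounding box.
Plate: 8 × 2.4, A = 19.2 in², y = 1.2 in, Ī = 9.216 in⁴.
Hole 1 (subtracted): ⌀0.4, A = 0.125664 in², y = 1.2 in, Ī = 0.00125664 in⁴.
Hole 2 (subtracted): ⌀0.4, A = 0.125664 in², y = 1.2 in, Ī = 0.00125664 in⁴.
Hole 3 (subtracted): ⌀0.4, A = 0.125664 in², y = 1.2 in, Ī = 0.00125664 in⁴.
Hole 4 (subtracted): ⌀0.4, A = 0.125664 in², y = 1.2 in, Ī = 0.00125664 in⁴.
By symmetry the centroid is at mid-height, ȳ = 1.2 in.
All pieces are centred on the centroidal x-axis, so I = ΣĪ (holes subtracted) = 9.21097 in⁴.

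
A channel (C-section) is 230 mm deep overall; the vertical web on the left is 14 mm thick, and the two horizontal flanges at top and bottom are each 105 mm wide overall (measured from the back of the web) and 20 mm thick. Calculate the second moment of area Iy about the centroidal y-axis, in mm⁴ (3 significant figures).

Treat the section as a set of non-overlapping primitives; coordinates are from the bounding-box lower-left.
Web: 14 × 230, A = 3 220 mm², x = 7 mm, Ī = 52 593 mm⁴.
Top flange (beyond web): 91 × 20, A = 1 820 mm², x = 59.5 mm, Ī = 1 255 952 mm⁴.
Bottom flange (beyond web): 91 × 20, A = 1 820 mm², x = 59.5 mm, Ī = 1 255 952 mm⁴.
Centroid: x̄ = ΣA·x / ΣA = 34.857 mm.
Transfer each piece to the centroidal y-axis using Ī + A·d² with d = x − 34.857:
  web: d = -27.857 mm → contributes +2 551 379 mm⁴
  top flange (beyond web): d = 24.643 mm → contributes +2 361 184 mm⁴
  bottom flange (beyond web): d = 24.643 mm → contributes +2 361 184 mm⁴
Total I = 7 273 747 mm⁴.

Iy ≈ 7.27 × 10⁶ mm⁴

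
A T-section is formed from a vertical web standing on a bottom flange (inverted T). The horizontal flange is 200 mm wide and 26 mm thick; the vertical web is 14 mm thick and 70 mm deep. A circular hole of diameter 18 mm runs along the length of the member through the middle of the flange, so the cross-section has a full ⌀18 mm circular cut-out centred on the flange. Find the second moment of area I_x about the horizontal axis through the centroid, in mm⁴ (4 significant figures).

Split into non-overlapping primitives; take the origin at the lower-left of the bounding box.
Flange: 200 × 26, A = 5 200 mm², y = 13 mm, Ī = 292 933 mm⁴.
Web: 14 × 70, A = 980 mm², y = 61 mm, Ī = 400 167 mm⁴.
Hole (subtracted): ⌀18, A = 254.469 mm², y = 13 mm, Ī = 5 153 mm⁴.
Centroid: ȳ = ΣA·y / ΣA = 20.9385 mm.
Transfer each piece to the horizontal axis through the centroid using Ī + A·d² with d = y − 20.9385:
  flange: d = -7.93853 mm → contributes +620 639 mm⁴
  web: d = 40.0615 mm → contributes +1 972 990 mm⁴
  hole: d = -7.93853 mm → contributes −21189.7 mm⁴
Total I = 2 572 439 mm⁴.

I_x ≈ 2.572 × 10⁶ mm⁴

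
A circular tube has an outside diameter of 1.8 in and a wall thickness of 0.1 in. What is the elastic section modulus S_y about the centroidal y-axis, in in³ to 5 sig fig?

S_y ≈ 0.21511 in³

Split into non-overlapping primitives; take the origin at the lower-left of the bounding box.
Outer circle: ⌀1.8, A = 2.54469 in², x = 0.9 in, Ī = 0.5152997 in⁴.
Bore (subtracted): ⌀1.6, A = 2.010619 in², x = 0.9 in, Ī = 0.3216991 in⁴.
By symmetry the centroid is at mid-width, x̄ = 0.9 in.
All pieces are centred on the centroidal y-axis, so I = ΣĪ (holes subtracted) = 0.1936006 in⁴.
Extreme fibre distance c = 0.9 in; S = I/c = 0.2151118 in³.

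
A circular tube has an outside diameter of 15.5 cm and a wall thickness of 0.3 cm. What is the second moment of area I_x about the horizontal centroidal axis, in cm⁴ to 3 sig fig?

Split into non-overlapping primitives; take the origin at the lower-left of the bounding box.
Outer circle: ⌀15.5, A = 188.69 cm², y = 7.75 cm, Ī = 2833.3 cm⁴.
Bore (subtracted): ⌀14.9, A = 174.37 cm², y = 7.75 cm, Ī = 2419.4 cm⁴.
By symmetry the centroid is at mid-height, ȳ = 7.75 cm.
All pieces are centred on the horizontal centroidal axis, so I = ΣĪ (holes subtracted) = 413.89 cm⁴.

I_x ≈ 414 cm⁴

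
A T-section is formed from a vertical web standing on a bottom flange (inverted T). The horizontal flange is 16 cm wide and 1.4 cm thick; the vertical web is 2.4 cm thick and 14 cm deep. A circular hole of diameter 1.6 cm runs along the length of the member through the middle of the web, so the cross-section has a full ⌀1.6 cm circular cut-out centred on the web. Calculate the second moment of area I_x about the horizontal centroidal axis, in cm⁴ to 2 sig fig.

Break the section into simple shapes (no overlaps), measuring from the bottom-left corner of the bounding box.
Flange: 16 × 1.4, A = 22.4 cm², y = 0.7 cm, Ī = 3.659 cm⁴.
Web: 2.4 × 14, A = 33.6 cm², y = 8.4 cm, Ī = 548.8 cm⁴.
Hole (subtracted): ⌀1.6, A = 2.011 cm², y = 8.4 cm, Ī = 0.3217 cm⁴.
Centroid: ȳ = ΣA·y / ΣA = 5.205 cm.
Transfer each piece to the horizontal centroidal axis using Ī + A·d² with d = y − 5.205:
  flange: d = -4.505 cm → contributes +458.3 cm⁴
  web: d = 3.195 cm → contributes +891.7 cm⁴
  hole: d = 3.195 cm → contributes −20.84 cm⁴
Total I = 1 329 cm⁴.

I_x ≈ 1300 cm⁴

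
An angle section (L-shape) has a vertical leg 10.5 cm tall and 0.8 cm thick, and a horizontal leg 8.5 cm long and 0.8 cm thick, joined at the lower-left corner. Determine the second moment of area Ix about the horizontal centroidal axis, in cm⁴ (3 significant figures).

Ix ≈ 161 cm⁴

Split into non-overlapping primitives; take the origin at the lower-left of the bounding box.
Vertical leg: 0.8 × 10.5, A = 8.4 cm², y = 5.25 cm, Ī = 77.175 cm⁴.
Horizontal leg (remainder): 7.7 × 0.8, A = 6.16 cm², y = 0.4 cm, Ī = 0.32853 cm⁴.
Centroid: ȳ = ΣA·y / ΣA = 3.1981 cm.
Transfer each piece to the horizontal centroidal axis using Ī + A·d² with d = y − 3.1981:
  vertical leg: d = 2.0519 cm → contributes +112.54 cm⁴
  horizontal leg (remainder): d = -2.7981 cm → contributes +48.557 cm⁴
Total I = 161.1 cm⁴.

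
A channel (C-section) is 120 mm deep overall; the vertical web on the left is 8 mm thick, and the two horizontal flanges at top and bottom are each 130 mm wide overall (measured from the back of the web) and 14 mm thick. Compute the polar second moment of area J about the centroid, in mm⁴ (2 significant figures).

Treat the section as a set of non-overlapping primitives; coordinates are from the bounding-box lower-left.
Web: 8 × 120, A = 960 mm², y = 60 mm, Ī = 1 152 000 mm⁴.
Top flange (beyond web): 122 × 14, A = 1 708 mm², y = 113 mm, Ī = 27 897 mm⁴.
Bottom flange (beyond web): 122 × 14, A = 1 708 mm², y = 7 mm, Ī = 27 897 mm⁴.
By symmetry the centroid is at mid-height, ȳ = 60 mm.
Transfer each piece to the centroidal x-axis using Ī + A·d² with d = y − 60:
  web: d = 0 mm → contributes +1 152 000 mm⁴
  top flange (beyond web): d = 53 mm → contributes +4 825 669 mm⁴
  bottom flange (beyond web): d = -53 mm → contributes +4 825 669 mm⁴
Total I = 10 803 339 mm⁴.
For the y-axis: x̄ = 54.74 mm.
Repeating about the centroidal y-axis gives I_y = 7 408 300 mm⁴.
Polar second moment: J = I_x + I_y = 18 211 638 mm⁴.

J ≈ 1.8 × 10⁷ mm⁴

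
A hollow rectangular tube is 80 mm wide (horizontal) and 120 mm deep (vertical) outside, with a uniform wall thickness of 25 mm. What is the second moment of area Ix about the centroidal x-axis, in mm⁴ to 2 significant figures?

Break the section into simple shapes (no overlaps), measuring from the bottom-left corner of the bounding box.
Outer rectangle: 80 × 120, A = 9 600 mm², y = 60 mm, Ī = 11 520 000 mm⁴.
Inner void (subtracted): 30 × 70, A = 2 100 mm², y = 60 mm, Ī = 857 500 mm⁴.
By symmetry the centroid is at mid-height, ȳ = 60 mm.
All pieces are centred on the centroidal x-axis, so I = ΣĪ (holes subtracted) = 10 662 500 mm⁴.

Ix ≈ 1.1 × 10⁷ mm⁴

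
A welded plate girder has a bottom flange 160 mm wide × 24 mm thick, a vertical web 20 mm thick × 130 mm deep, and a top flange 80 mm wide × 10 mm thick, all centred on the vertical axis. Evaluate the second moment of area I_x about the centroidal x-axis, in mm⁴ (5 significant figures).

I_x ≈ 2.2605 × 10⁷ mm⁴

Break the section into simple shapes (no overlaps), measuring from the bottom-left corner of the bounding box.
Bottom plate: 160 × 24, A = 3 840 mm², y = 12 mm, Ī = 184 320 mm⁴.
Web plate: 20 × 130, A = 2 600 mm², y = 89 mm, Ī = 3 661 667 mm⁴.
Top plate: 80 × 10, A = 800 mm², y = 159 mm, Ī = 6666.667 mm⁴.
Centroid: ȳ = ΣA·y / ΣA = 55.89503 mm.
Transfer each piece to the centroidal x-axis using Ī + A·d² with d = y − 55.89503:
  bottom plate: d = -43.89503 mm → contributes +7 583 130 mm⁴
  web plate: d = 33.10497 mm → contributes +6 511 109 mm⁴
  top plate: d = 103.105 mm → contributes +8 511 175 mm⁴
Total I = 22 605 414 mm⁴.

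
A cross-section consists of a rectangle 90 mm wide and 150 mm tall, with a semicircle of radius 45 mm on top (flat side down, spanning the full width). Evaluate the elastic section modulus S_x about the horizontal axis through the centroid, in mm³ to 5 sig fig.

Break the section into simple shapes (no overlaps), measuring from the bottom-left corner of the bounding box.
Rectangular body: 90 × 150, A = 13 500 mm², y = 75 mm, Ī = 25 312 500 mm⁴.
Semicircular cap: semicircle r = 45, A = 3180.863 mm², y = 169.0986 mm, Ī = 450072.1 mm⁴.
Centroid: ȳ = ΣA·y / ΣA = 92.9436 mm.
Transfer each piece to the horizontal axis through the centroid using Ī + A·d² with d = y − 92.9436:
  rectangular body: d = -17.9436 mm → contributes +29 659 132 mm⁴
  semicircular cap: d = 76.155 mm → contributes +18 897 749 mm⁴
Total I = 48 556 881 mm⁴.
Extreme fibre distance c = 102.0564 mm; S = I/c = 475784.8 mm³.

S_x ≈ 4.7578 × 10⁵ mm³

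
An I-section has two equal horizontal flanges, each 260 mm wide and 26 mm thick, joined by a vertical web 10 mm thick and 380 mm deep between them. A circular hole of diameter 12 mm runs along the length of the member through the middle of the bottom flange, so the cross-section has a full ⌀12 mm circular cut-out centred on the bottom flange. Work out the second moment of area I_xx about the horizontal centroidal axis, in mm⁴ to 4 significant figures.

I_xx ≈ 5.989 × 10⁸ mm⁴

Split into non-overlapping primitives; take the origin at the lower-left of the bounding box.
Bottom flange: 260 × 26, A = 6 760 mm², y = 13 mm, Ī = 380 813 mm⁴.
Web: 10 × 380, A = 3 800 mm², y = 216 mm, Ī = 45 726 667 mm⁴.
Top flange: 260 × 26, A = 6 760 mm², y = 419 mm, Ī = 380 813 mm⁴.
Hole (subtracted): ⌀12, A = 113.097 mm², y = 13 mm, Ī = 1017.88 mm⁴.
Centroid: ȳ = ΣA·y / ΣA = 217.334 mm.
Transfer each piece to the horizontal centroidal axis using Ī + A·d² with d = y − 217.334:
  bottom flange: d = -204.334 mm → contributes +282 627 689 mm⁴
  web: d = -1.33428 mm → contributes +45 733 432 mm⁴
  top flange: d = 201.666 mm → contributes +275 303 687 mm⁴
  hole: d = -204.334 mm → contributes −4 723 114 mm⁴
Total I = 598 941 694 mm⁴.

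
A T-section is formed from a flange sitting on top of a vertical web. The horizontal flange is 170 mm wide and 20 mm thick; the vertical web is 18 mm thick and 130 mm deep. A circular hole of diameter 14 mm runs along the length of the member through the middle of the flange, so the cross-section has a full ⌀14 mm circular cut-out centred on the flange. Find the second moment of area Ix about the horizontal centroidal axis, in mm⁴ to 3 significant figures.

Ix ≈ 1.11 × 10⁷ mm⁴

Split into non-overlapping primitives; take the origin at the lower-left of the bounding box.
Flange: 170 × 20, A = 3 400 mm², y = 140 mm, Ī = 113 333 mm⁴.
Web: 18 × 130, A = 2 340 mm², y = 65 mm, Ī = 3 295 500 mm⁴.
Hole (subtracted): ⌀14, A = 153.94 mm², y = 140 mm, Ī = 1885.7 mm⁴.
Centroid: ȳ = ΣA·y / ΣA = 108.58 mm.
Transfer each piece to the horizontal centroidal axis using Ī + A·d² with d = y − 108.58:
  flange: d = 31.417 mm → contributes +3 469 331 mm⁴
  web: d = -43.583 mm → contributes +7 740 180 mm⁴
  hole: d = 31.417 mm → contributes −153 832 mm⁴
Total I = 11 055 680 mm⁴.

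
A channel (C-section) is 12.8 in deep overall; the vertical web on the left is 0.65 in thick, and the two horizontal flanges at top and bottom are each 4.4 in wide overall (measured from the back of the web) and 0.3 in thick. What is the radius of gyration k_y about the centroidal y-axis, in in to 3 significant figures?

k_y ≈ 1.04 in

Split into non-overlapping primitives; take the origin at the lower-left of the bounding box.
Web: 0.65 × 12.8, A = 8.32 in², x = 0.325 in, Ī = 0.29293 in⁴.
Top flange (beyond web): 3.75 × 0.3, A = 1.125 in², x = 2.525 in, Ī = 1.3184 in⁴.
Bottom flange (beyond web): 3.75 × 0.3, A = 1.125 in², x = 2.525 in, Ī = 1.3184 in⁴.
Centroid: x̄ = ΣA·x / ΣA = 0.79331 in.
Transfer each piece to the centroidal y-axis using Ī + A·d² with d = x − 0.79331:
  web: d = -0.46831 in → contributes +2.1176 in⁴
  top flange (beyond web): d = 1.7317 in → contributes +4.692 in⁴
  bottom flange (beyond web): d = 1.7317 in → contributes +4.692 in⁴
Total I = 11.502 in⁴.
Radius of gyration: k = √(I/A) = √(11.502 / 10.57) = 1.0431 in.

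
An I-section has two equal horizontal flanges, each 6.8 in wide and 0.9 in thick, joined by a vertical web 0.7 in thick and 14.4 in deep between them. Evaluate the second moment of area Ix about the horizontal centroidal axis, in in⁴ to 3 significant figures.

Ix ≈ 891 in⁴

Break the section into simple shapes (no overlaps), measuring from the bottom-left corner of the bounding box.
Bottom flange: 6.8 × 0.9, A = 6.12 in², y = 0.45 in, Ī = 0.4131 in⁴.
Web: 0.7 × 14.4, A = 10.08 in², y = 8.1 in, Ī = 174.18 in⁴.
Top flange: 6.8 × 0.9, A = 6.12 in², y = 15.75 in, Ī = 0.4131 in⁴.
By symmetry the centroid is at mid-height, ȳ = 8.1 in.
Transfer each piece to the horizontal centroidal axis using Ī + A·d² with d = y − 8.1:
  bottom flange: d = -7.65 in → contributes +358.57 in⁴
  web: d = 0 in → contributes +174.18 in⁴
  top flange: d = 7.65 in → contributes +358.57 in⁴
Total I = 891.32 in⁴.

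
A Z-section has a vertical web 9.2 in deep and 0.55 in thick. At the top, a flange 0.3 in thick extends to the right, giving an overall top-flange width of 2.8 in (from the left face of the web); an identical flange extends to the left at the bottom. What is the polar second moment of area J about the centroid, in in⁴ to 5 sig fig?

Break the section into simple shapes (no overlaps), measuring from the bottom-left corner of the bounding box.
Web: 0.55 × 9.2, A = 5.06 in², y = 4.6 in, Ī = 35.68987 in⁴.
Top flange (beyond web): 2.25 × 0.3, A = 0.675 in², y = 9.05 in, Ī = 0.0050625 in⁴.
Bottom flange (beyond web): 2.25 × 0.3, A = 0.675 in², y = 0.15 in, Ī = 0.0050625 in⁴.
Centroid: ȳ = ΣA·y / ΣA = 4.6 in.
Transfer each piece to the centroidal x-axis using Ī + A·d² with d = y − 4.6:
  web: d = 0 in → contributes +35.68987 in⁴
  top flange (beyond web): d = 4.45 in → contributes +13.37175 in⁴
  bottom flange (beyond web): d = -4.45 in → contributes +13.37175 in⁴
Total I = 62.43337 in⁴.
For the y-axis: x̄ = 2.525 in.
Repeating about the centroidal y-axis gives I_y = 3.343085 in⁴.
Polar second moment: J = I_x + I_y = 65.77645 in⁴.

J ≈ 65.776 in⁴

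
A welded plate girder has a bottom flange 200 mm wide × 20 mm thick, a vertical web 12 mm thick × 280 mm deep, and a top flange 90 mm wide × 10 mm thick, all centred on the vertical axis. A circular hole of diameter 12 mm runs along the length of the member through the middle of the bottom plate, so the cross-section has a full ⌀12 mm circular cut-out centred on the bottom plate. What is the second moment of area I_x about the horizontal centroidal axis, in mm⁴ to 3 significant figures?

I_x ≈ 1.03 × 10⁸ mm⁴

Treat the section as a set of non-overlapping primitives; coordinates are from the bounding-box lower-left.
Bottom plate: 200 × 20, A = 4 000 mm², y = 10 mm, Ī = 133 333 mm⁴.
Web plate: 12 × 280, A = 3 360 mm², y = 160 mm, Ī = 21 952 000 mm⁴.
Top plate: 90 × 10, A = 900 mm², y = 305 mm, Ī = 7 500 mm⁴.
Hole (subtracted): ⌀12, A = 113.1 mm², y = 10 mm, Ī = 1017.9 mm⁴.
Centroid: ȳ = ΣA·y / ΣA = 104.45 mm.
Transfer each piece to the horizontal centroidal axis using Ī + A·d² with d = y − 104.45:
  bottom plate: d = -94.453 mm → contributes +35 818 866 mm⁴
  web plate: d = 55.547 mm → contributes +32 319 149 mm⁴
  top plate: d = 200.55 mm → contributes +36 204 663 mm⁴
  hole: d = -94.453 mm → contributes −1 010 003 mm⁴
Total I = 103 332 675 mm⁴.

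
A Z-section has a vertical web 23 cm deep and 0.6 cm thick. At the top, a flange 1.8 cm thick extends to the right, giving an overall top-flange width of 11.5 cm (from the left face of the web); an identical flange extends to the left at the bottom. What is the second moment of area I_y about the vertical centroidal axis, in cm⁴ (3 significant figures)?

I_y ≈ 1690 cm⁴

Break the section into simple shapes (no overlaps), measuring from the bottom-left corner of the bounding box.
Web: 0.6 × 23, A = 13.8 cm², x = 11.2 cm, Ī = 0.414 cm⁴.
Top flange (beyond web): 10.9 × 1.8, A = 19.62 cm², x = 16.95 cm, Ī = 194.25 cm⁴.
Bottom flange (beyond web): 10.9 × 1.8, A = 19.62 cm², x = 5.45 cm, Ī = 194.25 cm⁴.
Centroid: x̄ = ΣA·x / ΣA = 11.2 cm.
Transfer each piece to the vertical centroidal axis using Ī + A·d² with d = x − 11.2:
  web: d = 0 cm → contributes +0.414 cm⁴
  top flange (beyond web): d = 5.75 cm → contributes +842.94 cm⁴
  bottom flange (beyond web): d = -5.75 cm → contributes +842.94 cm⁴
Total I = 1686.3 cm⁴.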